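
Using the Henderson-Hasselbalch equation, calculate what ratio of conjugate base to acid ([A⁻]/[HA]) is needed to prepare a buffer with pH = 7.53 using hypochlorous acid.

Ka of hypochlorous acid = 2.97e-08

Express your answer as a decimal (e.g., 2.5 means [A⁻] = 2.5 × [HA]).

pKa = -log(2.97e-08) = 7.5272. pH = pKa + log([A⁻]/[HA]), so log([A⁻]/[HA]) = pH − pKa = 7.53 − 7.5272 = 0.0028. [A⁻]/[HA] = 10^(0.0028) = 1.01

[A⁻]/[HA] = 1.01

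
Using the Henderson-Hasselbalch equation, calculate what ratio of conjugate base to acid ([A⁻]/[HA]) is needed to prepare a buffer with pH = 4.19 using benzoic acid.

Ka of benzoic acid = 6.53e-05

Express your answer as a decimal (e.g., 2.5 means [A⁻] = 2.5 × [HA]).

pKa = -log(6.53e-05) = 4.1851. pH = pKa + log([A⁻]/[HA]), so log([A⁻]/[HA]) = pH − pKa = 4.19 − 4.1851 = 0.0049. [A⁻]/[HA] = 10^(0.0049) = 1.01

[A⁻]/[HA] = 1.01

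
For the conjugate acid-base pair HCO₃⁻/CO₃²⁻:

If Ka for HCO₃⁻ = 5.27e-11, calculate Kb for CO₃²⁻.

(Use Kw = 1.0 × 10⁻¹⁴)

For a conjugate pair Ka × Kb = Kw, so Kb = Kw/Ka = 1.0 × 10⁻¹⁴ / 5.27e-11 = 1.90e-04.

K_b = 1.90e-04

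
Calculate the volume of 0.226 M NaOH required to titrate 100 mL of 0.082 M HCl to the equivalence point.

At equivalence: moles acid = moles base. moles HCl = 0.082 × 100/1000 = 0.0082 mol. V_base = moles / 0.226 × 1000 = 36.3 mL.

V_{base} = 36.3 mL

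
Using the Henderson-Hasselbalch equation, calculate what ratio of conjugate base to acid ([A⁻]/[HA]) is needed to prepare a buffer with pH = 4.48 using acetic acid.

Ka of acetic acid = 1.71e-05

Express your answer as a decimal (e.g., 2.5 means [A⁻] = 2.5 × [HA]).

pKa = -log(1.71e-05) = 4.7670. pH = pKa + log([A⁻]/[HA]), so log([A⁻]/[HA]) = pH − pKa = 4.48 − 4.7670 = -0.2870. [A⁻]/[HA] = 10^(-0.2870) = 0.516

[A⁻]/[HA] = 0.516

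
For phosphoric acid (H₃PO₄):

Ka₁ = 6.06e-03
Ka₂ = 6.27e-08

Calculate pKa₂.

pKa₂ = -log(Ka₂) = -log(6.27e-08) = 7.20.

pK_{a2} = 7.20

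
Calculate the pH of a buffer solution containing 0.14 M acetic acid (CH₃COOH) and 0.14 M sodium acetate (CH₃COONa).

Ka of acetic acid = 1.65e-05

pKa = -log(1.65e-05) = 4.78. pH = pKa + log([A⁻]/[HA]) = 4.78 + log(0.14/0.14)

pH = 4.78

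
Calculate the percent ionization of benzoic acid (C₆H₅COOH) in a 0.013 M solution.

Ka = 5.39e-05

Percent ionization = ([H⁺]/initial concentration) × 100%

Using Ka equilibrium: x² + Ka×x - Ka×C = 0. Solving: [H⁺] = 8.1056e-04. Percent = (8.1056e-04/0.013) × 100

Percent ionization = 6.24%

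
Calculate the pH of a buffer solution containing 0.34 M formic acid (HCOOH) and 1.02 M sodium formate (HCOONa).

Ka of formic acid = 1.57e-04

pKa = -log(1.57e-04) = 3.80. pH = pKa + log([A⁻]/[HA]) = 3.80 + log(1.02/0.34)

pH = 4.28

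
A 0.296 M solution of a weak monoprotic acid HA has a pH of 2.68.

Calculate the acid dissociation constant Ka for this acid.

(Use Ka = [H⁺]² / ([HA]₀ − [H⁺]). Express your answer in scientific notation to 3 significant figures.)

[H⁺] = 10^(−pH) = 10^(−2.68) = 2.089e-03 M. For HA ⇌ H⁺ + A⁻, Ka = [H⁺][A⁻]/[HA] = [H⁺]² / ([HA]₀ − [H⁺]) = (2.089e-03)² / (0.296 − 2.089e-03) = 1.49e-05.

K_a = 1.49e-05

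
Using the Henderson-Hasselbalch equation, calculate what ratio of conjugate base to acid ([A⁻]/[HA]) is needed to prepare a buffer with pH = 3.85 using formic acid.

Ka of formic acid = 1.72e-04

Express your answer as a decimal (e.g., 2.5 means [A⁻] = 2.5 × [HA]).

pKa = -log(1.72e-04) = 3.7645. pH = pKa + log([A⁻]/[HA]), so log([A⁻]/[HA]) = pH − pKa = 3.85 − 3.7645 = 0.0855. [A⁻]/[HA] = 10^(0.0855) = 1.22

[A⁻]/[HA] = 1.22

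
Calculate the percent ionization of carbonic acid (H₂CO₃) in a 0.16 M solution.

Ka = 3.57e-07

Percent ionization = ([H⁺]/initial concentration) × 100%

Using Ka equilibrium: x² + Ka×x - Ka×C = 0. Solving: [H⁺] = 2.3882e-04. Percent = (2.3882e-04/0.16) × 100

Percent ionization = 0.149%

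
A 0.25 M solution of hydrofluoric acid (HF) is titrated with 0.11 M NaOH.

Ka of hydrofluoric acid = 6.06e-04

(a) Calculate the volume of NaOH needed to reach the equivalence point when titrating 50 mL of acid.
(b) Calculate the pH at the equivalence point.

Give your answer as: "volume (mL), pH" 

moles acid = 0.25 × 50/1000 = 0.0125 mol; V_base = moles/0.11 × 1000 = 113.6 mL. At equivalence only the conjugate base is present: [A⁻] = 0.0125/0.164 = 7.6389e-02 M. Kb = Kw/Ka = 1.65e-11; [OH⁻] = √(Kb × [A⁻]) = 1.1227e-06; pOH = 5.95; pH = 14 - pOH = 8.05.

V = 113.6 mL, pH = 8.05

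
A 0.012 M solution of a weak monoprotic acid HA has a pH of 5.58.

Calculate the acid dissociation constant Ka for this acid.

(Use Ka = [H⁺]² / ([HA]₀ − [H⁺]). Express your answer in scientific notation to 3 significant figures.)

[H⁺] = 10^(−pH) = 10^(−5.58) = 2.630e-06 M. For HA ⇌ H⁺ + A⁻, Ka = [H⁺][A⁻]/[HA] = [H⁺]² / ([HA]₀ − [H⁺]) = (2.630e-06)² / (0.012 − 2.630e-06) = 5.77e-10.

K_a = 5.77e-10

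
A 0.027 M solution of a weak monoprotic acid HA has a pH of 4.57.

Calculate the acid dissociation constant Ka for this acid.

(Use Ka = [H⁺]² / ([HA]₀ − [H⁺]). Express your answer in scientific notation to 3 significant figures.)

[H⁺] = 10^(−pH) = 10^(−4.57) = 2.692e-05 M. For HA ⇌ H⁺ + A⁻, Ka = [H⁺][A⁻]/[HA] = [H⁺]² / ([HA]₀ − [H⁺]) = (2.692e-05)² / (0.027 − 2.692e-05) = 2.69e-08.

K_a = 2.69e-08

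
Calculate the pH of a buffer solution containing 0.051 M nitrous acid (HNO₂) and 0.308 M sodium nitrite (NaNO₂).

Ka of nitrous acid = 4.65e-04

pKa = -log(4.65e-04) = 3.33. pH = pKa + log([A⁻]/[HA]) = 3.33 + log(0.308/0.051)

pH = 4.11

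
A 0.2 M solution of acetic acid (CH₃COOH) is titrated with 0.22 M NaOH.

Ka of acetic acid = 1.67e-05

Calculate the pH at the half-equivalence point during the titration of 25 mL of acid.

At half-equivalence [HA] = [A⁻], so Henderson-Hasselbalch gives pH = pKa = -log(1.67e-05) = 4.78.

pH = pKa = 4.78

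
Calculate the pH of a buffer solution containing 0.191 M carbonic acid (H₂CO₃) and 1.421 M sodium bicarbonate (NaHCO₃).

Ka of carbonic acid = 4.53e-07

pKa = -log(4.53e-07) = 6.34. pH = pKa + log([A⁻]/[HA]) = 6.34 + log(1.421/0.191)

pH = 7.22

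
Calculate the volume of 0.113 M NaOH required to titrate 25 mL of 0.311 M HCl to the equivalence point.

At equivalence: moles acid = moles base. moles HCl = 0.311 × 25/1000 = 0.007775 mol. V_base = moles / 0.113 × 1000 = 68.8 mL.

V_{base} = 68.8 mL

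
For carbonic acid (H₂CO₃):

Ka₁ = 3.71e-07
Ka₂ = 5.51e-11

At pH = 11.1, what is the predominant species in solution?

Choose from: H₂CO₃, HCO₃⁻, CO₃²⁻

pKa₁ = 6.43, pKa₂ = 10.26. For a polyprotic acid the predominant species crosses at each pKa: below pKa_n the protonated form dominates, above it the deprotonated form does. At pH = 11.1, the predominant species is CO₃²⁻.

CO₃²⁻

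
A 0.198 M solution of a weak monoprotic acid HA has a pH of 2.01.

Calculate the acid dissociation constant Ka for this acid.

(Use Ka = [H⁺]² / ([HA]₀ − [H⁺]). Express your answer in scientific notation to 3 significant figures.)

[H⁺] = 10^(−pH) = 10^(−2.01) = 9.772e-03 M. For HA ⇌ H⁺ + A⁻, Ka = [H⁺][A⁻]/[HA] = [H⁺]² / ([HA]₀ − [H⁺]) = (9.772e-03)² / (0.198 − 9.772e-03) = 5.07e-04.

K_a = 5.07e-04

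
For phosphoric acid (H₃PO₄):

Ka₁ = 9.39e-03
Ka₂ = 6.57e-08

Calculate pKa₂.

pKa₂ = -log(Ka₂) = -log(6.57e-08) = 7.18.

pK_{a2} = 7.18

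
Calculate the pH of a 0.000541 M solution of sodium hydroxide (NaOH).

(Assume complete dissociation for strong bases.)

[OH⁻] = 0.000541 M for strong base. pOH = -log[OH⁻] = 3.27, pH = 14 - pOH

pH = 10.73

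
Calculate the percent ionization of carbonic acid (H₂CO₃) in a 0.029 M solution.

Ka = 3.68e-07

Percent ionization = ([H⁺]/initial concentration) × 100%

Using Ka equilibrium: x² + Ka×x - Ka×C = 0. Solving: [H⁺] = 1.0312e-04. Percent = (1.0312e-04/0.029) × 100

Percent ionization = 0.356%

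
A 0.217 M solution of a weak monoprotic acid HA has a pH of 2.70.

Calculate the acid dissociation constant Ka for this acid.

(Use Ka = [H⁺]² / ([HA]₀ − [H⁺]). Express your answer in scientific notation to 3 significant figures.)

[H⁺] = 10^(−pH) = 10^(−2.70) = 1.995e-03 M. For HA ⇌ H⁺ + A⁻, Ka = [H⁺][A⁻]/[HA] = [H⁺]² / ([HA]₀ − [H⁺]) = (1.995e-03)² / (0.217 − 1.995e-03) = 1.85e-05.

K_a = 1.85e-05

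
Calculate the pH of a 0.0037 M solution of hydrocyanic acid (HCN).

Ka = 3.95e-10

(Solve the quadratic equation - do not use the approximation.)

x² + Ka×x - Ka×C = 0. Using quadratic formula: [H⁺] = 1.2087e-06

pH = 5.92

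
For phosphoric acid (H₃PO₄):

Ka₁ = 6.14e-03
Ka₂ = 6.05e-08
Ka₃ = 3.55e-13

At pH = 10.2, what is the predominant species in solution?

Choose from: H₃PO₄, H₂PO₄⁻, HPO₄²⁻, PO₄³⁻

pKa₁ = 2.21, pKa₂ = 7.22, pKa₃ = 12.45. For a polyprotic acid the predominant species crosses at each pKa: below pKa_n the protonated form dominates, above it the deprotonated form does. At pH = 10.2, the predominant species is HPO₄²⁻.

HPO₄²⁻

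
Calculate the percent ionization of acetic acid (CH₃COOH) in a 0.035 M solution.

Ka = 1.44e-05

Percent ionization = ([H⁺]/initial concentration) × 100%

Using Ka equilibrium: x² + Ka×x - Ka×C = 0. Solving: [H⁺] = 7.0277e-04. Percent = (7.0277e-04/0.035) × 100

Percent ionization = 2.01%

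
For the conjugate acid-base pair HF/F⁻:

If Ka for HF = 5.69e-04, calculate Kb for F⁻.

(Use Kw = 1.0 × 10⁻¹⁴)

For a conjugate pair Ka × Kb = Kw, so Kb = Kw/Ka = 1.0 × 10⁻¹⁴ / 5.69e-04 = 1.76e-11.

K_b = 1.76e-11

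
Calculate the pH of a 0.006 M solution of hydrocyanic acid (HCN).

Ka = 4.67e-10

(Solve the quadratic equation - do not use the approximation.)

x² + Ka×x - Ka×C = 0. Using quadratic formula: [H⁺] = 1.6737e-06

pH = 5.78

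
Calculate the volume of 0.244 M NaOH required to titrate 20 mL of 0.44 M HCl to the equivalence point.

At equivalence: moles acid = moles base. moles HCl = 0.44 × 20/1000 = 0.0088 mol. V_base = moles / 0.244 × 1000 = 36.1 mL.

V_{base} = 36.1 mL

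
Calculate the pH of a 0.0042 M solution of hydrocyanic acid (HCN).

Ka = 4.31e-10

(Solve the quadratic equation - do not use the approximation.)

x² + Ka×x - Ka×C = 0. Using quadratic formula: [H⁺] = 1.3452e-06

pH = 5.87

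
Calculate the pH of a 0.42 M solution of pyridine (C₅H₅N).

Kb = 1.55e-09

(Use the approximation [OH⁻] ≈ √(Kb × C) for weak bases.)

[OH⁻] = √(Kb × C) = √(1.55e-09 × 0.42) = 2.5515e-05. pOH = 4.59, pH = 14 - pOH

pH = 9.41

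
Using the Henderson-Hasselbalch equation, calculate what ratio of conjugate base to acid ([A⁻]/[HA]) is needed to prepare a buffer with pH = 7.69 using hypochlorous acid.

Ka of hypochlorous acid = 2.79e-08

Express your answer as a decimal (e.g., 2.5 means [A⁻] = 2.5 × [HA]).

pKa = -log(2.79e-08) = 7.5544. pH = pKa + log([A⁻]/[HA]), so log([A⁻]/[HA]) = pH − pKa = 7.69 − 7.5544 = 0.1356. [A⁻]/[HA] = 10^(0.1356) = 1.37

[A⁻]/[HA] = 1.37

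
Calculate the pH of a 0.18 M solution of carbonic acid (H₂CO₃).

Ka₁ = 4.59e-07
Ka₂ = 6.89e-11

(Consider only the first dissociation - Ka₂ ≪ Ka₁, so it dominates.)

First dissociation dominates. From Ka₁ = [H⁺][HA⁻]/[H₂A], x² + Ka₁·x − Ka₁·C = 0 with C = 0.18 M and Ka₁ = 4.59e-07. Solving: [H⁺] = (−Ka₁ + √(Ka₁² + 4·Ka₁·C)) / 2 = 2.8721e-04 M. pH = -log(2.8721e-04) = 3.54.

pH = 3.54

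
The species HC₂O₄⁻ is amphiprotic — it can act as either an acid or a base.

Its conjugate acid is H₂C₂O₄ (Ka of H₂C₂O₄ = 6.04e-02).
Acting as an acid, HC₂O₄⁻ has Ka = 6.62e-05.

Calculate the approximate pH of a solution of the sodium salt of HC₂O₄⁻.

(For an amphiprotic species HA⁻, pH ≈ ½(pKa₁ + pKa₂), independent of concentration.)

pKa₁ = -log(6.04e-02) = 1.22; pKa₂ = -log(6.62e-05) = 4.18. For an amphiprotic species, pH ≈ ½(pKa₁ + pKa₂) = ½(1.22 + 4.18) = 2.70.

pH = 2.70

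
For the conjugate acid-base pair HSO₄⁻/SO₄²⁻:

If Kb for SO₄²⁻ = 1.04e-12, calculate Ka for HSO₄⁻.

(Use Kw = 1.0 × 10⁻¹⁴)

For a conjugate pair Ka × Kb = Kw, so Ka = Kw/Kb = 1.0 × 10⁻¹⁴ / 1.04e-12 = 9.62e-03.

K_a = 9.62e-03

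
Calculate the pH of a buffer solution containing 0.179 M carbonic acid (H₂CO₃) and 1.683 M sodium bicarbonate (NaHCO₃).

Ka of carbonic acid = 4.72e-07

pKa = -log(4.72e-07) = 6.33. pH = pKa + log([A⁻]/[HA]) = 6.33 + log(1.683/0.179)

pH = 7.30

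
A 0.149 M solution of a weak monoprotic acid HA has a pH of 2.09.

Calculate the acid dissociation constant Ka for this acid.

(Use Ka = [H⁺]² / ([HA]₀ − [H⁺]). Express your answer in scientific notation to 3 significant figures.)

[H⁺] = 10^(−pH) = 10^(−2.09) = 8.128e-03 M. For HA ⇌ H⁺ + A⁻, Ka = [H⁺][A⁻]/[HA] = [H⁺]² / ([HA]₀ − [H⁺]) = (8.128e-03)² / (0.149 − 8.128e-03) = 4.69e-04.

K_a = 4.69e-04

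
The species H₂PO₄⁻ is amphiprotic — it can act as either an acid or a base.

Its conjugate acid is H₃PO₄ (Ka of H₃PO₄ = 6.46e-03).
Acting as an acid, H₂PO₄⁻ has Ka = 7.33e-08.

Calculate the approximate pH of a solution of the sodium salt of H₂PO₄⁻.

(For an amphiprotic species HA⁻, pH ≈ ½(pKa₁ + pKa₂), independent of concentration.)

pKa₁ = -log(6.46e-03) = 2.19; pKa₂ = -log(7.33e-08) = 7.13. For an amphiprotic species, pH ≈ ½(pKa₁ + pKa₂) = ½(2.19 + 7.13) = 4.66.

pH = 4.66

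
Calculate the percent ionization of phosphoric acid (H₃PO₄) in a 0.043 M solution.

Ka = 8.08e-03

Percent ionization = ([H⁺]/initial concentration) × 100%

Using Ka equilibrium: x² + Ka×x - Ka×C = 0. Solving: [H⁺] = 1.5033e-02. Percent = (1.5033e-02/0.043) × 100

Percent ionization = 35%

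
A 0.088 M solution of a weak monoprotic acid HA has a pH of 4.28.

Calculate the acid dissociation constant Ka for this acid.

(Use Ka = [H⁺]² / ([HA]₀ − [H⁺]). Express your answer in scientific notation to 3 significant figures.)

[H⁺] = 10^(−pH) = 10^(−4.28) = 5.248e-05 M. For HA ⇌ H⁺ + A⁻, Ka = [H⁺][A⁻]/[HA] = [H⁺]² / ([HA]₀ − [H⁺]) = (5.248e-05)² / (0.088 − 5.248e-05) = 3.13e-08.

K_a = 3.13e-08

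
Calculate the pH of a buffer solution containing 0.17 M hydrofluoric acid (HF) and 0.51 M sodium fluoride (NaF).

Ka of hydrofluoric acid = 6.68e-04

pKa = -log(6.68e-04) = 3.18. pH = pKa + log([A⁻]/[HA]) = 3.18 + log(0.51/0.17)

pH = 3.65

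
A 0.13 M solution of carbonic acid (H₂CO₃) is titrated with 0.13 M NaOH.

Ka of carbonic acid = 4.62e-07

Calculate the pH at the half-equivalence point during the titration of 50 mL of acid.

At half-equivalence [HA] = [A⁻], so Henderson-Hasselbalch gives pH = pKa = -log(4.62e-07) = 6.34.

pH = pKa = 6.34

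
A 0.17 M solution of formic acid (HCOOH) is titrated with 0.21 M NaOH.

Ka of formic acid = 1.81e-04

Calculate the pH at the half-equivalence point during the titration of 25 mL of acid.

At half-equivalence [HA] = [A⁻], so Henderson-Hasselbalch gives pH = pKa = -log(1.81e-04) = 3.74.

pH = pKa = 3.74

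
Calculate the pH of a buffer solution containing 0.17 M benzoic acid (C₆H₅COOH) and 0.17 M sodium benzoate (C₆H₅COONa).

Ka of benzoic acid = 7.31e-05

pKa = -log(7.31e-05) = 4.14. pH = pKa + log([A⁻]/[HA]) = 4.14 + log(0.17/0.17)

pH = 4.14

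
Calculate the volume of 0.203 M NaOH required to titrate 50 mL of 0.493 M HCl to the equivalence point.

At equivalence: moles acid = moles base. moles HCl = 0.493 × 50/1000 = 0.02465 mol. V_base = moles / 0.203 × 1000 = 121.4 mL.

V_{base} = 121.4 mL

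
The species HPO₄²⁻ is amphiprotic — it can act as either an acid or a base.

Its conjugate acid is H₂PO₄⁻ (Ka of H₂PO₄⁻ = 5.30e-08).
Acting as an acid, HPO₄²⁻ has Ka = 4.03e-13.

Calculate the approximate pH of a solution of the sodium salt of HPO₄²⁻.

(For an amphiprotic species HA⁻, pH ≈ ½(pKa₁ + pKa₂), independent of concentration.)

pKa₁ = -log(5.30e-08) = 7.28; pKa₂ = -log(4.03e-13) = 12.39. For an amphiprotic species, pH ≈ ½(pKa₁ + pKa₂) = ½(7.28 + 12.39) = 9.84.

pH = 9.84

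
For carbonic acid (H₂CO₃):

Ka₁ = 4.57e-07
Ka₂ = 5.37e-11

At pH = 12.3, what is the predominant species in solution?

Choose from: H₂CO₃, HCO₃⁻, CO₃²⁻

pKa₁ = 6.34, pKa₂ = 10.27. For a polyprotic acid the predominant species crosses at each pKa: below pKa_n the protonated form dominates, above it the deprotonated form does. At pH = 12.3, the predominant species is CO₃²⁻.

CO₃²⁻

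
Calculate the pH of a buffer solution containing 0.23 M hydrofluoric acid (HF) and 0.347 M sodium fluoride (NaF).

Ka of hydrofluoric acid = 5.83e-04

pKa = -log(5.83e-04) = 3.23. pH = pKa + log([A⁻]/[HA]) = 3.23 + log(0.347/0.23)

pH = 3.41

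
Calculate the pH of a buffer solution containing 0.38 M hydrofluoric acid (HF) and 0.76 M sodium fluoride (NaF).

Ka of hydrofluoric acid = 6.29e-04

pKa = -log(6.29e-04) = 3.20. pH = pKa + log([A⁻]/[HA]) = 3.20 + log(0.76/0.38)

pH = 3.50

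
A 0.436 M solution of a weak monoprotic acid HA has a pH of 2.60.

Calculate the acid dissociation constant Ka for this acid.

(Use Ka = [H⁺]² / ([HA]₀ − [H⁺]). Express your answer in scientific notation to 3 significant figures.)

[H⁺] = 10^(−pH) = 10^(−2.60) = 2.512e-03 M. For HA ⇌ H⁺ + A⁻, Ka = [H⁺][A⁻]/[HA] = [H⁺]² / ([HA]₀ − [H⁺]) = (2.512e-03)² / (0.436 − 2.512e-03) = 1.46e-05.

K_a = 1.46e-05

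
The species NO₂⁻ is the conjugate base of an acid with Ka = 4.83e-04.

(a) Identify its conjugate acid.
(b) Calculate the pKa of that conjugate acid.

(a) The conjugate acid is formed by adding one H⁺ to NO₂⁻, giving HNO₂. (b) pKa = -log(Ka) = -log(4.83e-04) = 3.32.

Conjugate acid: HNO₂; pK_a = 3.32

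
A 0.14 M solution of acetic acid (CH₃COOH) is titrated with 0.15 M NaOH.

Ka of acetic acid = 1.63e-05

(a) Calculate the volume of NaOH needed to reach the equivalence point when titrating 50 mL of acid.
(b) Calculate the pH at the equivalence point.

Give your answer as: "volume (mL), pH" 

moles acid = 0.14 × 50/1000 = 0.007 mol; V_base = moles/0.15 × 1000 = 46.7 mL. At equivalence only the conjugate base is present: [A⁻] = 0.007/0.097 = 7.2414e-02 M. Kb = Kw/Ka = 6.13e-10; [OH⁻] = √(Kb × [A⁻]) = 6.6653e-06; pOH = 5.18; pH = 14 - pOH = 8.82.

V = 46.7 mL, pH = 8.82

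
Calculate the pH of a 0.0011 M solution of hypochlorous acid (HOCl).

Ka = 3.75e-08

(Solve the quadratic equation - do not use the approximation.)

x² + Ka×x - Ka×C = 0. Using quadratic formula: [H⁺] = 6.4039e-06

pH = 5.19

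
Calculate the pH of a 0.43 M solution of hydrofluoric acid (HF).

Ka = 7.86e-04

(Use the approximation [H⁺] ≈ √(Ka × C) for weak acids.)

[H⁺] = √(Ka × C) = √(7.86e-04 × 0.43) = 1.8384e-02. pH = -log(1.8384e-02)

pH = 1.74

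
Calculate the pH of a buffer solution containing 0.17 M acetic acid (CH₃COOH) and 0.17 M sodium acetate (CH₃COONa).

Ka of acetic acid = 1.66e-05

pKa = -log(1.66e-05) = 4.78. pH = pKa + log([A⁻]/[HA]) = 4.78 + log(0.17/0.17)

pH = 4.78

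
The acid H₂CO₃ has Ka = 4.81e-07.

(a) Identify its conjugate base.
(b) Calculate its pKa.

(a) The conjugate base is formed by removing one H⁺ from H₂CO₃, giving HCO₃⁻. (b) pKa = -log(Ka) = -log(4.81e-07) = 6.32.

Conjugate base: HCO₃⁻; pK_a = 6.32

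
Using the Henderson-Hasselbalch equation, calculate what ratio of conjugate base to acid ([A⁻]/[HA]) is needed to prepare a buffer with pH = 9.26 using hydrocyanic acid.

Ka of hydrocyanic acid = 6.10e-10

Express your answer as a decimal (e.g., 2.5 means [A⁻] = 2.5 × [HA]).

pKa = -log(6.10e-10) = 9.2147. pH = pKa + log([A⁻]/[HA]), so log([A⁻]/[HA]) = pH − pKa = 9.26 − 9.2147 = 0.0453. [A⁻]/[HA] = 10^(0.0453) = 1.11

[A⁻]/[HA] = 1.11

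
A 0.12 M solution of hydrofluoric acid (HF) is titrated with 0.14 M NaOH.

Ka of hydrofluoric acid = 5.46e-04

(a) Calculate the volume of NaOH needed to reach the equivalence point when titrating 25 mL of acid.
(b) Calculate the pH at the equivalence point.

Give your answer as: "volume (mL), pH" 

moles acid = 0.12 × 25/1000 = 0.003 mol; V_base = moles/0.14 × 1000 = 21.4 mL. At equivalence only the conjugate base is present: [A⁻] = 0.003/0.046 = 6.4615e-02 M. Kb = Kw/Ka = 1.83e-11; [OH⁻] = √(Kb × [A⁻]) = 1.0879e-06; pOH = 5.96; pH = 14 - pOH = 8.04.

V = 21.4 mL, pH = 8.04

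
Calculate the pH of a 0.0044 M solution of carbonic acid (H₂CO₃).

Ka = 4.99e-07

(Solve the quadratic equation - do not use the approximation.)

x² + Ka×x - Ka×C = 0. Using quadratic formula: [H⁺] = 4.6608e-05

pH = 4.33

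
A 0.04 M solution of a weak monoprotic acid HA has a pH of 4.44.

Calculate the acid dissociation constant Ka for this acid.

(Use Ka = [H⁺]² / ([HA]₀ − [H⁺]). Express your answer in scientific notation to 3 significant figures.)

[H⁺] = 10^(−pH) = 10^(−4.44) = 3.631e-05 M. For HA ⇌ H⁺ + A⁻, Ka = [H⁺][A⁻]/[HA] = [H⁺]² / ([HA]₀ − [H⁺]) = (3.631e-05)² / (0.04 − 3.631e-05) = 3.30e-08.

K_a = 3.30e-08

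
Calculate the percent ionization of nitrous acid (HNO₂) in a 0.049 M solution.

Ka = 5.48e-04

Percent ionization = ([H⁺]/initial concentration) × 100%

Using Ka equilibrium: x² + Ka×x - Ka×C = 0. Solving: [H⁺] = 4.9151e-03. Percent = (4.9151e-03/0.049) × 100

Percent ionization = 10%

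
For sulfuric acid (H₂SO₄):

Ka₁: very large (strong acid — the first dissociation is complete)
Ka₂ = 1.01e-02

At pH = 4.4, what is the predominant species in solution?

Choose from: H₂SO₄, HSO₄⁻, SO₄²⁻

The first dissociation is complete, so H₂SO₄ itself is never the predominant species in water; pKa₂ = -log(1.01e-02) = 2.00. For a polyprotic acid the predominant species crosses at each pKa: below pKa_n the protonated form dominates, above it the deprotonated form does. At pH = 4.4, the predominant species is SO₄²⁻.

SO₄²⁻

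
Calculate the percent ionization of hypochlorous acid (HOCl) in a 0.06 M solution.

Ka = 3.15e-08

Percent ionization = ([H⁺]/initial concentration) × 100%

Using Ka equilibrium: x² + Ka×x - Ka×C = 0. Solving: [H⁺] = 4.3458e-05. Percent = (4.3458e-05/0.06) × 100

Percent ionization = 0.0724%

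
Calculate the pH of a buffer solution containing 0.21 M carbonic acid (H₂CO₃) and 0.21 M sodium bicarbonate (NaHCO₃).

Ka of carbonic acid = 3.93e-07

pKa = -log(3.93e-07) = 6.41. pH = pKa + log([A⁻]/[HA]) = 6.41 + log(0.21/0.21)

pH = 6.41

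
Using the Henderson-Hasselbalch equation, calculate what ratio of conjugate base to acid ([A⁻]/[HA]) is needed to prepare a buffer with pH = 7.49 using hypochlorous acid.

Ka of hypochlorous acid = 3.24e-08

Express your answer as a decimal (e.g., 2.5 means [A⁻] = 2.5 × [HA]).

pKa = -log(3.24e-08) = 7.4895. pH = pKa + log([A⁻]/[HA]), so log([A⁻]/[HA]) = pH − pKa = 7.49 − 7.4895 = 0.0005. [A⁻]/[HA] = 10^(0.0005) = 1.00

[A⁻]/[HA] = 1.00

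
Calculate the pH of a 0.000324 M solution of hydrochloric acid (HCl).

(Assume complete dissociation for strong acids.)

[H⁺] = 0.000324 M for strong acid. pH = -log[H⁺] = -log(0.000324)

pH = 3.49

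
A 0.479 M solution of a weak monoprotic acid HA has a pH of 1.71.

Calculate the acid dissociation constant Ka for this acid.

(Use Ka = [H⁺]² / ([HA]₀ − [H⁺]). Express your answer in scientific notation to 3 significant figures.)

[H⁺] = 10^(−pH) = 10^(−1.71) = 1.950e-02 M. For HA ⇌ H⁺ + A⁻, Ka = [H⁺][A⁻]/[HA] = [H⁺]² / ([HA]₀ − [H⁺]) = (1.950e-02)² / (0.479 − 1.950e-02) = 8.27e-04.

K_a = 8.27e-04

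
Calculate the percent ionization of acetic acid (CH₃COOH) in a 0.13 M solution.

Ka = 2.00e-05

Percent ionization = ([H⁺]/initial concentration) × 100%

Using Ka equilibrium: x² + Ka×x - Ka×C = 0. Solving: [H⁺] = 1.6025e-03. Percent = (1.6025e-03/0.13) × 100

Percent ionization = 1.23%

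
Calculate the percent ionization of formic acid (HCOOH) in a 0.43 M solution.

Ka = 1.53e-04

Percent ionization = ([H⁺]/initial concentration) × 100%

Using Ka equilibrium: x² + Ka×x - Ka×C = 0. Solving: [H⁺] = 8.0350e-03. Percent = (8.0350e-03/0.43) × 100

Percent ionization = 1.87%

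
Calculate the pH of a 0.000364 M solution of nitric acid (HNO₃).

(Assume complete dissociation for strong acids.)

[H⁺] = 0.000364 M for strong acid. pH = -log[H⁺] = -log(0.000364)

pH = 3.44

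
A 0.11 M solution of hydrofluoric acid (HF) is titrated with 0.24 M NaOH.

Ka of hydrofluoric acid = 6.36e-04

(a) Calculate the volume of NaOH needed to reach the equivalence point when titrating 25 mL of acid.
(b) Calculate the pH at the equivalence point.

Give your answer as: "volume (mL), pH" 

moles acid = 0.11 × 25/1000 = 0.00275 mol; V_base = moles/0.24 × 1000 = 11.5 mL. At equivalence only the conjugate base is present: [A⁻] = 0.00275/0.036 = 7.5429e-02 M. Kb = Kw/Ka = 1.57e-11; [OH⁻] = √(Kb × [A⁻]) = 1.0890e-06; pOH = 5.96; pH = 14 - pOH = 8.04.

V = 11.5 mL, pH = 8.04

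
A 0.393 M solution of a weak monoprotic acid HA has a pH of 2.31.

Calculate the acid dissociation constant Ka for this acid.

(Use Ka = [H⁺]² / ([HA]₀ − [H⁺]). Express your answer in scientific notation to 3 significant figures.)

[H⁺] = 10^(−pH) = 10^(−2.31) = 4.898e-03 M. For HA ⇌ H⁺ + A⁻, Ka = [H⁺][A⁻]/[HA] = [H⁺]² / ([HA]₀ − [H⁺]) = (4.898e-03)² / (0.393 − 4.898e-03) = 6.18e-05.

K_a = 6.18e-05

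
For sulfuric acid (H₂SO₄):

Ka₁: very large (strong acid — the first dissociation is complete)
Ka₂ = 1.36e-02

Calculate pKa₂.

pKa₂ = -log(Ka₂) = -log(1.36e-02) = 1.87.

pK_{a2} = 1.87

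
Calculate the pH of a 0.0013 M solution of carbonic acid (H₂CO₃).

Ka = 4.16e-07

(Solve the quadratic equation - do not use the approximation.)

x² + Ka×x - Ka×C = 0. Using quadratic formula: [H⁺] = 2.3048e-05

pH = 4.64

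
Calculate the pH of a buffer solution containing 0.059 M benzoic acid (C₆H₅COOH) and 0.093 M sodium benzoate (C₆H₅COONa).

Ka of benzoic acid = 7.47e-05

pKa = -log(7.47e-05) = 4.13. pH = pKa + log([A⁻]/[HA]) = 4.13 + log(0.093/0.059)

pH = 4.32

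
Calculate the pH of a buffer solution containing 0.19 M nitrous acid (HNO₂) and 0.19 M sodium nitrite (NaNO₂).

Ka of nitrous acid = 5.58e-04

pKa = -log(5.58e-04) = 3.25. pH = pKa + log([A⁻]/[HA]) = 3.25 + log(0.19/0.19)

pH = 3.25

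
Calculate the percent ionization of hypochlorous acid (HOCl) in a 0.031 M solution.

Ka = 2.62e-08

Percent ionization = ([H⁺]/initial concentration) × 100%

Using Ka equilibrium: x² + Ka×x - Ka×C = 0. Solving: [H⁺] = 2.8486e-05. Percent = (2.8486e-05/0.031) × 100

Percent ionization = 0.0919%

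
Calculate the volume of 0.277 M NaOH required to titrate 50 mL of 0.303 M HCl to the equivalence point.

At equivalence: moles acid = moles base. moles HCl = 0.303 × 50/1000 = 0.01515 mol. V_base = moles / 0.277 × 1000 = 54.7 mL.

V_{base} = 54.7 mL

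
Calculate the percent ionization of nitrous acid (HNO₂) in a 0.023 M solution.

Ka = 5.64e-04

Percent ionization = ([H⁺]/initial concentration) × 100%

Using Ka equilibrium: x² + Ka×x - Ka×C = 0. Solving: [H⁺] = 3.3307e-03. Percent = (3.3307e-03/0.023) × 100

Percent ionization = 14.5%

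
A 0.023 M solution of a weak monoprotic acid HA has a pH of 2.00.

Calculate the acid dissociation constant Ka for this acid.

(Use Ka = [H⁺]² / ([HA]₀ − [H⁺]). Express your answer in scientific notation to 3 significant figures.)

[H⁺] = 10^(−pH) = 10^(−2.00) = 1.000e-02 M. For HA ⇌ H⁺ + A⁻, Ka = [H⁺][A⁻]/[HA] = [H⁺]² / ([HA]₀ − [H⁺]) = (1.000e-02)² / (0.023 − 1.000e-02) = 7.69e-03.

K_a = 7.69e-03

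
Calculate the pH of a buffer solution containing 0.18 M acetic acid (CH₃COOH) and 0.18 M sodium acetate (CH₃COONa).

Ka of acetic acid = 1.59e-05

pKa = -log(1.59e-05) = 4.80. pH = pKa + log([A⁻]/[HA]) = 4.80 + log(0.18/0.18)

pH = 4.80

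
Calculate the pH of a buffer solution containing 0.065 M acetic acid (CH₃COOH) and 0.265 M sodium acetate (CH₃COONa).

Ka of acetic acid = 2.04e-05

pKa = -log(2.04e-05) = 4.69. pH = pKa + log([A⁻]/[HA]) = 4.69 + log(0.265/0.065)

pH = 5.30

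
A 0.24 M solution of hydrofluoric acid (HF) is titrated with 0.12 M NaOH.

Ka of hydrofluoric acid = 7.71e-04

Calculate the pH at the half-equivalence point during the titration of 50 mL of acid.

At half-equivalence [HA] = [A⁻], so Henderson-Hasselbalch gives pH = pKa = -log(7.71e-04) = 3.11.

pH = pKa = 3.11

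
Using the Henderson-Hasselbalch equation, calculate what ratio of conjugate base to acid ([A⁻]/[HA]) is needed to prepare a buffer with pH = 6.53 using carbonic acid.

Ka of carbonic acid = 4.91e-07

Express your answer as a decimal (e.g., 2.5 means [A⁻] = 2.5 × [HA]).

pKa = -log(4.91e-07) = 6.3089. pH = pKa + log([A⁻]/[HA]), so log([A⁻]/[HA]) = pH − pKa = 6.53 − 6.3089 = 0.2211. [A⁻]/[HA] = 10^(0.2211) = 1.66

[A⁻]/[HA] = 1.66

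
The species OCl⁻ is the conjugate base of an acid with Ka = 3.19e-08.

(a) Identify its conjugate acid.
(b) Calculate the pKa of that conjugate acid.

(a) The conjugate acid is formed by adding one H⁺ to OCl⁻, giving HOCl. (b) pKa = -log(Ka) = -log(3.19e-08) = 7.50.

Conjugate acid: HOCl; pK_a = 7.50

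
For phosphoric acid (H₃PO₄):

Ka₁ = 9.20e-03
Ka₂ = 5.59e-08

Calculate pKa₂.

pKa₂ = -log(Ka₂) = -log(5.59e-08) = 7.25.

pK_{a2} = 7.25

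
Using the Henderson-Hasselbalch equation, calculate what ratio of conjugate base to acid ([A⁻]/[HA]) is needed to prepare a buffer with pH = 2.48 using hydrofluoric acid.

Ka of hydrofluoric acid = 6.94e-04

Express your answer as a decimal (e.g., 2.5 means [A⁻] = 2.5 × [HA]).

pKa = -log(6.94e-04) = 3.1586. pH = pKa + log([A⁻]/[HA]), so log([A⁻]/[HA]) = pH − pKa = 2.48 − 3.1586 = -0.6786. [A⁻]/[HA] = 10^(-0.6786) = 0.210

[A⁻]/[HA] = 0.210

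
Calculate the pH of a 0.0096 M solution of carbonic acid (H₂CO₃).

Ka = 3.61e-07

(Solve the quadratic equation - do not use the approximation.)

x² + Ka×x - Ka×C = 0. Using quadratic formula: [H⁺] = 5.8689e-05

pH = 4.23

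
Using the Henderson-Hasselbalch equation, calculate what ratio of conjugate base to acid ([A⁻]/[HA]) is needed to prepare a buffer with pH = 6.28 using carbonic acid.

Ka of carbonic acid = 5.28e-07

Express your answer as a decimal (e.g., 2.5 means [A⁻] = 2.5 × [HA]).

pKa = -log(5.28e-07) = 6.2774. pH = pKa + log([A⁻]/[HA]), so log([A⁻]/[HA]) = pH − pKa = 6.28 − 6.2774 = 0.0026. [A⁻]/[HA] = 10^(0.0026) = 1.01

[A⁻]/[HA] = 1.01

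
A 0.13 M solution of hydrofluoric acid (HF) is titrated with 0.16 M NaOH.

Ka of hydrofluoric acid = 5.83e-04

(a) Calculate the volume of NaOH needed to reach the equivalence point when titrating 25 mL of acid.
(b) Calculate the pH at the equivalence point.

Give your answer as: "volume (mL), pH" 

moles acid = 0.13 × 25/1000 = 0.00325 mol; V_base = moles/0.16 × 1000 = 20.3 mL. At equivalence only the conjugate base is present: [A⁻] = 0.00325/0.045 = 7.1724e-02 M. Kb = Kw/Ka = 1.72e-11; [OH⁻] = √(Kb × [A⁻]) = 1.1092e-06; pOH = 5.96; pH = 14 - pOH = 8.04.

V = 20.3 mL, pH = 8.04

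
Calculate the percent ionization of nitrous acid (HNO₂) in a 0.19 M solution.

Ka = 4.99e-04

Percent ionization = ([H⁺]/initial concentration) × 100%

Using Ka equilibrium: x² + Ka×x - Ka×C = 0. Solving: [H⁺] = 9.4907e-03. Percent = (9.4907e-03/0.19) × 100

Percent ionization = 5%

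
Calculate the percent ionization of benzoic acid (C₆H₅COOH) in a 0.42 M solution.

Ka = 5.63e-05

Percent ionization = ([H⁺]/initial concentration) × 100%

Using Ka equilibrium: x² + Ka×x - Ka×C = 0. Solving: [H⁺] = 4.8346e-03. Percent = (4.8346e-03/0.42) × 100

Percent ionization = 1.15%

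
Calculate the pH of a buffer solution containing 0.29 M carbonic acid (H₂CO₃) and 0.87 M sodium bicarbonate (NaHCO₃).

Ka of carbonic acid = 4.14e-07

pKa = -log(4.14e-07) = 6.38. pH = pKa + log([A⁻]/[HA]) = 6.38 + log(0.87/0.29)

pH = 6.86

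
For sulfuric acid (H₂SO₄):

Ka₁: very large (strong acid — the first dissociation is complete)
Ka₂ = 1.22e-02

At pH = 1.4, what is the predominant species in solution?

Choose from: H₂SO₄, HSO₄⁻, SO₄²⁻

The first dissociation is complete, so H₂SO₄ itself is never the predominant species in water; pKa₂ = -log(1.22e-02) = 1.91. For a polyprotic acid the predominant species crosses at each pKa: below pKa_n the protonated form dominates, above it the deprotonated form does. At pH = 1.4, the predominant species is HSO₄⁻.

HSO₄⁻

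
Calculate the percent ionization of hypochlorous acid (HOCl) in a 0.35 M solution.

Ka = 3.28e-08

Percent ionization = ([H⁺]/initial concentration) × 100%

Using Ka equilibrium: x² + Ka×x - Ka×C = 0. Solving: [H⁺] = 1.0713e-04. Percent = (1.0713e-04/0.35) × 100

Percent ionization = 0.0306%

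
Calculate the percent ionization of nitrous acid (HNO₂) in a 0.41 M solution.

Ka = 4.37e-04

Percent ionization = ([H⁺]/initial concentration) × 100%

Using Ka equilibrium: x² + Ka×x - Ka×C = 0. Solving: [H⁺] = 1.3169e-02. Percent = (1.3169e-02/0.41) × 100

Percent ionization = 3.21%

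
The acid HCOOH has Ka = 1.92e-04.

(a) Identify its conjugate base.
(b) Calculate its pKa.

(a) The conjugate base is formed by removing one H⁺ from HCOOH, giving HCOO⁻. (b) pKa = -log(Ka) = -log(1.92e-04) = 3.72.

Conjugate base: HCOO⁻; pK_a = 3.72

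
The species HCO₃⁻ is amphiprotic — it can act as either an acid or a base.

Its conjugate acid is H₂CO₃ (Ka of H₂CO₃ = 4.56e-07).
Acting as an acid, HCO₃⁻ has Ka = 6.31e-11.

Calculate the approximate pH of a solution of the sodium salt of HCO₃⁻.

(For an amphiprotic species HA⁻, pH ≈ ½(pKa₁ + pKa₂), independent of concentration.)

pKa₁ = -log(4.56e-07) = 6.34; pKa₂ = -log(6.31e-11) = 10.20. For an amphiprotic species, pH ≈ ½(pKa₁ + pKa₂) = ½(6.34 + 10.20) = 8.27.

pH = 8.27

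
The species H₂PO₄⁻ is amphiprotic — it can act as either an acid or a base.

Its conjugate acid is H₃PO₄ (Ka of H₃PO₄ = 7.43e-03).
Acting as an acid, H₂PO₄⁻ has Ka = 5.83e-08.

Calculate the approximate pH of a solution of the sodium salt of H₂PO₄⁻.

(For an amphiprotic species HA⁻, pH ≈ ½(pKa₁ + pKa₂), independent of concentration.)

pKa₁ = -log(7.43e-03) = 2.13; pKa₂ = -log(5.83e-08) = 7.23. For an amphiprotic species, pH ≈ ½(pKa₁ + pKa₂) = ½(2.13 + 7.23) = 4.68.

pH = 4.68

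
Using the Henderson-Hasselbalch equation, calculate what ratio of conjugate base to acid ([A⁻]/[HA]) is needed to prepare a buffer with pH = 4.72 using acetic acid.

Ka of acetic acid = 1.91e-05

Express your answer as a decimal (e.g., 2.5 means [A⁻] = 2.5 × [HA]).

pKa = -log(1.91e-05) = 4.7190. pH = pKa + log([A⁻]/[HA]), so log([A⁻]/[HA]) = pH − pKa = 4.72 − 4.7190 = 0.0010. [A⁻]/[HA] = 10^(0.0010) = 1.00

[A⁻]/[HA] = 1.00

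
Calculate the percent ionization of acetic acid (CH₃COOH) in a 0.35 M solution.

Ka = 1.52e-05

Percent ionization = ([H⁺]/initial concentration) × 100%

Using Ka equilibrium: x² + Ka×x - Ka×C = 0. Solving: [H⁺] = 2.2989e-03. Percent = (2.2989e-03/0.35) × 100

Percent ionization = 0.657%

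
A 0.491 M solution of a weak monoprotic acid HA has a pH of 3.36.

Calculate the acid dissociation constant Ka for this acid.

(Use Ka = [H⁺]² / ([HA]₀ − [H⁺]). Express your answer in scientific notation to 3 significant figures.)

[H⁺] = 10^(−pH) = 10^(−3.36) = 4.365e-04 M. For HA ⇌ H⁺ + A⁻, Ka = [H⁺][A⁻]/[HA] = [H⁺]² / ([HA]₀ − [H⁺]) = (4.365e-04)² / (0.491 − 4.365e-04) = 3.88e-07.

K_a = 3.88e-07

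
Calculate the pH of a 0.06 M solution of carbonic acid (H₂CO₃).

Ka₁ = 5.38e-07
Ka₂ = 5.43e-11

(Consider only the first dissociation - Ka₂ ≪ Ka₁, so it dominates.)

First dissociation dominates. From Ka₁ = [H⁺][HA⁻]/[H₂A], x² + Ka₁·x − Ka₁·C = 0 with C = 0.06 M and Ka₁ = 5.38e-07. Solving: [H⁺] = (−Ka₁ + √(Ka₁² + 4·Ka₁·C)) / 2 = 1.7940e-04 M. pH = -log(1.7940e-04) = 3.75.

pH = 3.75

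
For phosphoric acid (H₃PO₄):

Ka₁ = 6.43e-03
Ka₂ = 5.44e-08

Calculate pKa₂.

pKa₂ = -log(Ka₂) = -log(5.44e-08) = 7.26.

pK_{a2} = 7.26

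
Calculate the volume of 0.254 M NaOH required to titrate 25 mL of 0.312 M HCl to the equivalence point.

At equivalence: moles acid = moles base. moles HCl = 0.312 × 25/1000 = 0.0078 mol. V_base = moles / 0.254 × 1000 = 30.7 mL.

V_{base} = 30.7 mL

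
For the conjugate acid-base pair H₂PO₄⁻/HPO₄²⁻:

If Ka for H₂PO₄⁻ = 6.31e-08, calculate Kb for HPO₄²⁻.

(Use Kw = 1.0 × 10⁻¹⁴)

For a conjugate pair Ka × Kb = Kw, so Kb = Kw/Ka = 1.0 × 10⁻¹⁴ / 6.31e-08 = 1.58e-07.

K_b = 1.58e-07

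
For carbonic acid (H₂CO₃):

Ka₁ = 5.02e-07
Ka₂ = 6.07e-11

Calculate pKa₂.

pKa₂ = -log(Ka₂) = -log(6.07e-11) = 10.22.

pK_{a2} = 10.22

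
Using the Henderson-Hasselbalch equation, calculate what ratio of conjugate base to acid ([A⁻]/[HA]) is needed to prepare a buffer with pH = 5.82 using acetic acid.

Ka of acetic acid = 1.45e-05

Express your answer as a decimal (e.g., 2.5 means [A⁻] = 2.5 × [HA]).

pKa = -log(1.45e-05) = 4.8386. pH = pKa + log([A⁻]/[HA]), so log([A⁻]/[HA]) = pH − pKa = 5.82 − 4.8386 = 0.9814. [A⁻]/[HA] = 10^(0.9814) = 9.58

[A⁻]/[HA] = 9.58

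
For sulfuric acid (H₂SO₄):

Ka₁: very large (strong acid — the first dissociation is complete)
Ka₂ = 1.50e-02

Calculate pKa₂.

pKa₂ = -log(Ka₂) = -log(1.50e-02) = 1.82.

pK_{a2} = 1.82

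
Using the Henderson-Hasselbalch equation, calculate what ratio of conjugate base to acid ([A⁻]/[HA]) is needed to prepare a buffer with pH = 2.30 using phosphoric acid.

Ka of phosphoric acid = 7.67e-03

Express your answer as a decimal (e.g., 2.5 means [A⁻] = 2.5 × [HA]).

pKa = -log(7.67e-03) = 2.1152. pH = pKa + log([A⁻]/[HA]), so log([A⁻]/[HA]) = pH − pKa = 2.30 − 2.1152 = 0.1848. [A⁻]/[HA] = 10^(0.1848) = 1.53

[A⁻]/[HA] = 1.53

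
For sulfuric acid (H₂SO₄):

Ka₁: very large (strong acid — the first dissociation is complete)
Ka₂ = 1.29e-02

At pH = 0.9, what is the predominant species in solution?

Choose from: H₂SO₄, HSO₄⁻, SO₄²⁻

The first dissociation is complete, so H₂SO₄ itself is never the predominant species in water; pKa₂ = -log(1.29e-02) = 1.89. For a polyprotic acid the predominant species crosses at each pKa: below pKa_n the protonated form dominates, above it the deprotonated form does. At pH = 0.9, the predominant species is HSO₄⁻.

HSO₄⁻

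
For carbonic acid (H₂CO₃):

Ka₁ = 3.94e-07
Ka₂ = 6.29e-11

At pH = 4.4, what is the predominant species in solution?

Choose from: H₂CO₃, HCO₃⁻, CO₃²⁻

pKa₁ = 6.40, pKa₂ = 10.20. For a polyprotic acid the predominant species crosses at each pKa: below pKa_n the protonated form dominates, above it the deprotonated form does. At pH = 4.4, the predominant species is H₂CO₃.

H₂CO₃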